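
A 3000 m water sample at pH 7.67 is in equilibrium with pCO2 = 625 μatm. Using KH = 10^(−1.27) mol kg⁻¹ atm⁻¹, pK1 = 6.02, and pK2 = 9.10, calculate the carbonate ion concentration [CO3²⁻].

[CO2*] = KH · pCO2 = 10^(−1.27) × 625×10^-6 = 3.356×10^-5 mol/kg
α₀ = 1/(1 + K1/[H⁺] + K1K2/[H⁺]²) = 1/(1 + 10^+1.65 + 10^+0.22) = 0.02113
DIC = [CO2*]/α₀ = 3.356×10^-5 / 0.02113 = 1.589 mmol/kg
[CO3²⁻] = α₂·DIC; α₂ = 0.03507, so [CO3²⁻] = 0.03507 × 1.589 = 0.0557 mmol/kg

[CO3²⁻] = 0.0557 mmol/kg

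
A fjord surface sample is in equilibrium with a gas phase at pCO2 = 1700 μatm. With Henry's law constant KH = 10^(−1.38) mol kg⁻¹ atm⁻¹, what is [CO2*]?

KH = 10^(−1.38) = 4.169×10^-2 mol kg⁻¹ atm⁻¹
[CO2*] = KH · pCO2 = 4.169×10^-2 × 1700×10^-6 atm = 7.09×10^-5 mol/kg

[CO2*] = 70.9 μmol/kg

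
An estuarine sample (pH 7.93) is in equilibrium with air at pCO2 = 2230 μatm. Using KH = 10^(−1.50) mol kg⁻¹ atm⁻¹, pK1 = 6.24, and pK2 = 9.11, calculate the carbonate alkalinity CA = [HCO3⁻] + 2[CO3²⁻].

[CO2*] = KH · pCO2 = 10^(−1.50) × 2230×10^-6 = 7.052×10^-5 mol/kg
α₀ = 1/(1 + K1/[H⁺] + K1K2/[H⁺]²) = 1/(1 + 10^+1.69 + 10^+0.51) = 0.01879
DIC = [CO2*]/α₀ = 7.052×10^-5 / 0.01879 = 3.753 mmol/kg
CA = (α₁ + 2α₂)·DIC = (0.9204 + 2×0.06081) × 3.753 = 3.91 mmol/kg

CA = 3.91 mmol/kg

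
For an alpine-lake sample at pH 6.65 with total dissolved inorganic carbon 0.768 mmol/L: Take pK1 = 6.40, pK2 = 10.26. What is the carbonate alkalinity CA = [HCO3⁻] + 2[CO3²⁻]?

CA = [HCO3⁻] + 2[CO3²⁻] = (α₁ + 2α₂)·DIC
At pH 6.65: [H⁺]/K1 = 10^-0.25 = 0.56234, K2/[H⁺] = 10^-3.61 = 0.00024547
α₁ = 1/(1 + 0.56234 + 0.00024547) = 1/1.5626 = 0.6400; α₂ = α₁·K2/[H⁺] = 0.0001571
α₁ + 2α₂ = 0.6403
CA = 0.6403 × 0.768 = 0.492 mmol/L

CA = 0.492 mmol/L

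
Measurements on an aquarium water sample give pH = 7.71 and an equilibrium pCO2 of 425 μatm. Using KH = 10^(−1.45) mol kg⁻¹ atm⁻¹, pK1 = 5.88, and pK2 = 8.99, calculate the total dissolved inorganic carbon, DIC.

[CO2*] = KH · pCO2 = 10^(−1.45) × 425×10^-6 = 1.508×10^-5 mol/kg
α₀ = 1/(1 + K1/[H⁺] + K1K2/[H⁺]²) = 1/(1 + 10^+1.83 + 10^+0.55) = 0.01386
DIC = [CO2*]/α₀ = 1.508×10^-5 / 0.01386 = 1.09 mmol/kg

DIC = 1.09 mmol/kg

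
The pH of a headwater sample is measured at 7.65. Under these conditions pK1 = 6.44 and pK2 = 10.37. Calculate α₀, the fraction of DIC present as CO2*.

α₀ = 1 / (1 + K1/[H⁺] + K1K2/[H⁺]²) = 1 / (1 + 10^+1.21 + 10^-1.51)
   = 1 / (1 + 16.218 + 0.030903) = 1/17.249 = 0.05797

α₀ = 0.0580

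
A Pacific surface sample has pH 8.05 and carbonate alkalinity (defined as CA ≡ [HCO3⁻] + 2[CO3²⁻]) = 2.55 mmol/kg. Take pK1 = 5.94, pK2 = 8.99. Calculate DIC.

CA = [HCO3⁻] + 2[CO3²⁻] = (α₁ + 2α₂)·DIC
At pH 8.05: [H⁺]/K1 = 10^-2.11 = 0.0077625, K2/[H⁺] = 10^-0.94 = 0.11482
α₁ = 1/(1 + 0.0077625 + 0.11482) = 1/1.1226 = 0.8908; α₂ = α₁·K2/[H⁺] = 0.1023
α₁ + 2α₂ = 1.0954
DIC = CA / (α₁ + 2α₂) = 2.55 / 1.0954 = 2.33 mmol/kg

DIC = 2.33 mmol/kg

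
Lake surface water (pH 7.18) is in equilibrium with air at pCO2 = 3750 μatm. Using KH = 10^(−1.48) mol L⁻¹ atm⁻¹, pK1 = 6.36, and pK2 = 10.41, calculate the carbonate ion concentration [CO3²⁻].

[CO2*] = KH · pCO2 = 10^(−1.48) × 3750×10^-6 = 1.242×10^-4 mol/L
α₀ = 1/(1 + K1/[H⁺] + K1K2/[H⁺]²) = 1/(1 + 10^+0.82 + 10^-2.41) = 0.1314
DIC = [CO2*]/α₀ = 1.242×10^-4 / 0.1314 = 0.9451 mmol/L
[CO3²⁻] = α₂·DIC; α₂ = 0.0005112, so [CO3²⁻] = 0.0005112 × 0.9451 = 0.000483 mmol/L = 0.483 μmol/L

[CO3²⁻] = 0.483 μmol/L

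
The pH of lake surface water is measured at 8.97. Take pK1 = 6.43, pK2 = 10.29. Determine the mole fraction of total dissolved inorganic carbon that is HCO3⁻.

α₁ = 1 / (1 + [H⁺]/K1 + K2/[H⁺]) = 1 / (1 + 10^-2.54 + 10^-1.32)
   = 1 / (1 + 0.0028840 + 0.047863) = 1/1.0507 = 0.9517

α₁ = 0.952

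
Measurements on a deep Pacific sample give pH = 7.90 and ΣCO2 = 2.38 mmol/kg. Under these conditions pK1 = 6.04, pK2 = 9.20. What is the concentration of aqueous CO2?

α₀ = 1 / (1 + K1/[H⁺] + K1K2/[H⁺]²) = 1 / (1 + 10^+1.86 + 10^+0.56)
   = 1 / (1 + 72.444 + 3.6308) = 1/77.074 = 0.01297
[CO2*] = α₀ × DIC = 0.01297 × 2.38 = 0.0309 mmol/kg

[CO2*] = 0.0309 mmol/kg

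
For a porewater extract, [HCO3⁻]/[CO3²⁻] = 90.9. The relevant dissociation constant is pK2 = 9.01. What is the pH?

pH = 7.05

From K2 = [H⁺][CO3²⁻]/[HCO3⁻]:  pH = pK2 − log₁₀([HCO3⁻]/[CO3²⁻])
log₁₀(90.9) = +1.959
pH = 9.01 − (+1.959) = 7.05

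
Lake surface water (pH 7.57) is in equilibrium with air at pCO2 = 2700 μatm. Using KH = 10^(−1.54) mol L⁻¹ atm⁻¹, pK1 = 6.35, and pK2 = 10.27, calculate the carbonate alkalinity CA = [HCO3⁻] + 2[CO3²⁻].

[CO2*] = KH · pCO2 = 10^(−1.54) × 2700×10^-6 = 7.787×10^-5 mol/L
α₀ = 1/(1 + K1/[H⁺] + K1K2/[H⁺]²) = 1/(1 + 10^+1.22 + 10^-1.48) = 0.05672
DIC = [CO2*]/α₀ = 7.787×10^-5 / 0.05672 = 1.373 mmol/L
CA = (α₁ + 2α₂)·DIC = (0.9414 + 2×0.001878) × 1.373 = 1.30 mmol/L

CA = 1.30 mmol/L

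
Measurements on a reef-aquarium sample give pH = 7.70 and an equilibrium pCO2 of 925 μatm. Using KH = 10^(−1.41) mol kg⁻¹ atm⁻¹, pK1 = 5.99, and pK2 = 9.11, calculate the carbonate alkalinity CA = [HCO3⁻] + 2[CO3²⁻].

[CO2*] = KH · pCO2 = 10^(−1.41) × 925×10^-6 = 3.599×10^-5 mol/kg
α₀ = 1/(1 + K1/[H⁺] + K1K2/[H⁺]²) = 1/(1 + 10^+1.71 + 10^+0.30) = 0.01842
DIC = [CO2*]/α₀ = 3.599×10^-5 / 0.01842 = 1.953 mmol/kg
CA = (α₁ + 2α₂)·DIC = (0.9448 + 2×0.03676) × 1.953 = 1.99 mmol/kg

CA = 1.99 mmol/kg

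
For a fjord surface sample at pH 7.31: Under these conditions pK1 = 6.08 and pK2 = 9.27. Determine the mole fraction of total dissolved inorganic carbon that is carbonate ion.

α₂ = 0.0102

α₂ = 1 / (1 + [H⁺]/K2 + [H⁺]²/(K1K2)) = 1 / (1 + 10^+1.96 + 10^+0.73)
   = 1 / (1 + 91.201 + 5.3703) = 1/97.571 = 0.01025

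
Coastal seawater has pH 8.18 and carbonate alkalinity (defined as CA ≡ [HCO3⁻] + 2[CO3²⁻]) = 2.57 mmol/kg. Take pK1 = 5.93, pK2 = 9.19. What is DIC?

DIC = 2.37 mmol/kg

CA = [HCO3⁻] + 2[CO3²⁻] = (α₁ + 2α₂)·DIC
At pH 8.18: [H⁺]/K1 = 10^-2.25 = 0.0056234, K2/[H⁺] = 10^-1.01 = 0.097724
α₁ = 1/(1 + 0.0056234 + 0.097724) = 1/1.1033 = 0.9063; α₂ = α₁·K2/[H⁺] = 0.08857
α₁ + 2α₂ = 1.0835
DIC = CA / (α₁ + 2α₂) = 2.57 / 1.0835 = 2.37 mmol/kg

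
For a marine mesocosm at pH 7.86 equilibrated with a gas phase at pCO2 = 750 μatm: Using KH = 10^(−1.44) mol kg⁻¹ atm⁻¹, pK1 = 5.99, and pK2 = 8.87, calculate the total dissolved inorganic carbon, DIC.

[CO2*] = KH · pCO2 = 10^(−1.44) × 750×10^-6 = 2.723×10^-5 mol/kg
α₀ = 1/(1 + K1/[H⁺] + K1K2/[H⁺]²) = 1/(1 + 10^+1.87 + 10^+0.86) = 0.01214
DIC = [CO2*]/α₀ = 2.723×10^-5 / 0.01214 = 2.24 mmol/kg

DIC = 2.24 mmol/kg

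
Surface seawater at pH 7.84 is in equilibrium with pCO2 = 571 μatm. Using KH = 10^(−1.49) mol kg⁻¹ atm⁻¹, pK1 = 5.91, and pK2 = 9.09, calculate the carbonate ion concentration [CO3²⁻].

[CO2*] = KH · pCO2 = 10^(−1.49) × 571×10^-6 = 1.848×10^-5 mol/kg
α₀ = 1/(1 + K1/[H⁺] + K1K2/[H⁺]²) = 1/(1 + 10^+1.93 + 10^+0.68) = 0.01100
DIC = [CO2*]/α₀ = 1.848×10^-5 / 0.01100 = 1.680 mmol/kg
[CO3²⁻] = α₂·DIC; α₂ = 0.05265, so [CO3²⁻] = 0.05265 × 1.680 = 0.0884 mmol/kg

[CO3²⁻] = 0.0884 mmol/kg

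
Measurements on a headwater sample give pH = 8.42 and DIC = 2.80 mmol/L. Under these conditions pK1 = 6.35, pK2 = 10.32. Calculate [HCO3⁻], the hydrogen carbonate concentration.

α₁ = 1 / (1 + [H⁺]/K1 + K2/[H⁺]) = 1 / (1 + 10^-2.07 + 10^-1.90)
   = 1 / (1 + 0.0085114 + 0.012589) = 1/1.0211 = 0.9793
[HCO3⁻] = α₁ × DIC = 0.9793 × 2.80 = 2.74 mmol/L

[HCO3⁻] = 2.74 mmol/L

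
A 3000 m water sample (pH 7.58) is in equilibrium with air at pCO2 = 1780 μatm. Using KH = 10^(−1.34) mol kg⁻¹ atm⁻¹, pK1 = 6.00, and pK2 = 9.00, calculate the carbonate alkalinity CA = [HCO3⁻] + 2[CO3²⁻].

CA = 3.33 mmol/kg

[CO2*] = KH · pCO2 = 10^(−1.34) × 1780×10^-6 = 8.136×10^-5 mol/kg
α₀ = 1/(1 + K1/[H⁺] + K1K2/[H⁺]²) = 1/(1 + 10^+1.58 + 10^+0.16) = 0.02471
DIC = [CO2*]/α₀ = 8.136×10^-5 / 0.02471 = 3.292 mmol/kg
CA = (α₁ + 2α₂)·DIC = (0.9396 + 2×0.03572) × 3.292 = 3.33 mmol/kg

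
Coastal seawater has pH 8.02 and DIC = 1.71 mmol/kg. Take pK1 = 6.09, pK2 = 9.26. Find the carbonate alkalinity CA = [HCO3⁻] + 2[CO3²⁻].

CA = [HCO3⁻] + 2[CO3²⁻] = (α₁ + 2α₂)·DIC
At pH 8.02: [H⁺]/K1 = 10^-1.93 = 0.011749, K2/[H⁺] = 10^-1.24 = 0.057544
α₁ = 1/(1 + 0.011749 + 0.057544) = 1/1.0693 = 0.9352; α₂ = α₁·K2/[H⁺] = 0.05381
α₁ + 2α₂ = 1.0428
CA = 1.0428 × 1.71 = 1.78 mmol/kg

CA = 1.78 mmol/kg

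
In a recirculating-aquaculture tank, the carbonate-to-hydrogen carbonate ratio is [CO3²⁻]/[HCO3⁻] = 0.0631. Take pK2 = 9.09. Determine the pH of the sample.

pH = 7.89

From K2 = [H⁺][CO3²⁻]/[HCO3⁻]:  pH = pK2 + log₁₀([CO3²⁻]/[HCO3⁻])
log₁₀(0.0631) = -1.200
pH = 9.09 + (-1.200) = 7.89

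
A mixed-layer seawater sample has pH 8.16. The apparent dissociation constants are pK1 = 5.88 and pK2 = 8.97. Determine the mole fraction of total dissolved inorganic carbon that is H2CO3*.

α₀ = 1 / (1 + K1/[H⁺] + K1K2/[H⁺]²) = 1 / (1 + 10^+2.28 + 10^+1.47)
   = 1 / (1 + 190.55 + 29.512) = 1/221.06 = 0.004524

α₀ = 0.00452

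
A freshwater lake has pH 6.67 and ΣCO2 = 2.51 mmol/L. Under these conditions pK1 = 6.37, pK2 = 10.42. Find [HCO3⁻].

[HCO3⁻] = 1.67 mmol/L

α₁ = 1 / (1 + [H⁺]/K1 + K2/[H⁺]) = 1 / (1 + 10^-0.30 + 10^-3.75)
   = 1 / (1 + 0.50119 + 0.00017783) = 1/1.5014 = 0.6661
[HCO3⁻] = α₁ × DIC = 0.6661 × 2.51 = 1.67 mmol/L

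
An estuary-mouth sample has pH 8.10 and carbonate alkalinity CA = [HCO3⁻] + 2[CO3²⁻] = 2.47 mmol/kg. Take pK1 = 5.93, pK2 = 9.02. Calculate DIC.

CA = [HCO3⁻] + 2[CO3²⁻] = (α₁ + 2α₂)·DIC
At pH 8.10: [H⁺]/K1 = 10^-2.17 = 0.0067608, K2/[H⁺] = 10^-0.92 = 0.12023
α₁ = 1/(1 + 0.0067608 + 0.12023) = 1/1.1270 = 0.8873; α₂ = α₁·K2/[H⁺] = 0.1067
α₁ + 2α₂ = 1.1007
DIC = CA / (α₁ + 2α₂) = 2.47 / 1.1007 = 2.24 mmol/kg

DIC = 2.24 mmol/kg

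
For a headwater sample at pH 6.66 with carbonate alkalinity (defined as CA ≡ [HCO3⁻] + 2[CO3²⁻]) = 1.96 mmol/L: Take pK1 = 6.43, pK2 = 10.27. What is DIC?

DIC = 3.11 mmol/L

CA = [HCO3⁻] + 2[CO3²⁻] = (α₁ + 2α₂)·DIC
At pH 6.66: [H⁺]/K1 = 10^-0.23 = 0.58884, K2/[H⁺] = 10^-3.61 = 0.00024547
α₁ = 1/(1 + 0.58884 + 0.00024547) = 1/1.5891 = 0.6293; α₂ = α₁·K2/[H⁺] = 0.0001545
α₁ + 2α₂ = 0.6296
DIC = CA / (α₁ + 2α₂) = 1.96 / 0.6296 = 3.11 mmol/L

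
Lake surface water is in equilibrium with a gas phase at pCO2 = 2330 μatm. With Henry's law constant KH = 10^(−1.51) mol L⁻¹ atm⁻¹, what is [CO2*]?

KH = 10^(−1.51) = 3.090×10^-2 mol L⁻¹ atm⁻¹
[CO2*] = KH · pCO2 = 3.090×10^-2 × 2330×10^-6 atm = 7.20×10^-5 mol/L

[CO2*] = 72.0 μmol/L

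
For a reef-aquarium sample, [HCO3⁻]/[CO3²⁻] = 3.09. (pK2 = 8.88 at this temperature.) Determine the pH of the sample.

pH = 8.39

From K2 = [H⁺][CO3²⁻]/[HCO3⁻]:  pH = pK2 − log₁₀([HCO3⁻]/[CO3²⁻])
log₁₀(3.09) = +0.490
pH = 8.88 − (+0.490) = 8.39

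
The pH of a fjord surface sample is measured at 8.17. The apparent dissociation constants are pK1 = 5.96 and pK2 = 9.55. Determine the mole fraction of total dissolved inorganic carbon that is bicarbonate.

α₁ = 1 / (1 + [H⁺]/K1 + K2/[H⁺]) = 1 / (1 + 10^-2.21 + 10^-1.38)
   = 1 / (1 + 0.0061660 + 0.041687) = 1/1.0479 = 0.9543

α₁ = 0.954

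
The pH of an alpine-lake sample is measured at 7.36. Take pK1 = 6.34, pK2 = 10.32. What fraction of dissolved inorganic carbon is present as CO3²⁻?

α₂ = 1 / (1 + [H⁺]/K2 + [H⁺]²/(K1K2)) = 1 / (1 + 10^+2.96 + 10^+1.94)
   = 1 / (1 + 912.01 + 87.096) = 1/1000.1 = 0.0009999

α₂ = 0.00100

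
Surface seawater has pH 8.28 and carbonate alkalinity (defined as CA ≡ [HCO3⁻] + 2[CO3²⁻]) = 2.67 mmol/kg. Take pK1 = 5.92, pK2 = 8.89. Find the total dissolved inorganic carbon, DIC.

CA = [HCO3⁻] + 2[CO3²⁻] = (α₁ + 2α₂)·DIC
At pH 8.28: [H⁺]/K1 = 10^-2.36 = 0.0043652, K2/[H⁺] = 10^-0.61 = 0.24547
α₁ = 1/(1 + 0.0043652 + 0.24547) = 1/1.2498 = 0.8001; α₂ = α₁·K2/[H⁺] = 0.1964
α₁ + 2α₂ = 1.1929
DIC = CA / (α₁ + 2α₂) = 2.67 / 1.1929 = 2.24 mmol/kg

DIC = 2.24 mmol/kg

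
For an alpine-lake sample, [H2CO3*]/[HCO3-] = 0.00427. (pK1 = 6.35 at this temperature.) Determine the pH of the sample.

pH = 8.72

From K1 = [H⁺][HCO3-]/[H2CO3*]:  pH = pK1 − log₁₀([H2CO3*]/[HCO3-])
log₁₀(0.00427) = -2.370
pH = 6.35 − (-2.370) = 8.72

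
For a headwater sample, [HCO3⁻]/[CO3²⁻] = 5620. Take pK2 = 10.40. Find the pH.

pH = 6.65

From K2 = [H⁺][CO3²⁻]/[HCO3⁻]:  pH = pK2 − log₁₀([HCO3⁻]/[CO3²⁻])
log₁₀(5620) = +3.750
pH = 10.40 − (+3.750) = 6.65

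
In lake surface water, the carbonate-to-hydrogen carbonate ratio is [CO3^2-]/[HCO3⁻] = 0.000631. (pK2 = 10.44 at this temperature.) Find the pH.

pH = 7.24

From K2 = [H⁺][CO3^2-]/[HCO3⁻]:  pH = pK2 + log₁₀([CO3^2-]/[HCO3⁻])
log₁₀(0.000631) = -3.200
pH = 10.44 + (-3.200) = 7.24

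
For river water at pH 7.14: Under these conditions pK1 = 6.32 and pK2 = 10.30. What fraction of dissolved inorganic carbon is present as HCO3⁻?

α₁ = 0.868

α₁ = 1 / (1 + [H⁺]/K1 + K2/[H⁺]) = 1 / (1 + 10^-0.82 + 10^-3.16)
   = 1 / (1 + 0.15136 + 0.00069183) = 1/1.1520 = 0.8680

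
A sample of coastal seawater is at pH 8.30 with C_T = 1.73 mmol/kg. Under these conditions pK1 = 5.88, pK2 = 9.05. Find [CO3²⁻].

α₂ = 1 / (1 + [H⁺]/K2 + [H⁺]²/(K1K2)) = 1 / (1 + 10^+0.75 + 10^-1.67)
   = 1 / (1 + 5.6234 + 0.021380) = 1/6.6448 = 0.1505
[CO3²⁻] = α₂ × DIC = 0.1505 × 1.73 = 0.260 mmol/kg

[CO3²⁻] = 0.260 mmol/kg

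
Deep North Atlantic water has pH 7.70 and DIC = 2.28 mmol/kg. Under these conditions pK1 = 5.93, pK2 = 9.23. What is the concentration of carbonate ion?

[CO3²⁻] = 0.0643 mmol/kg

α₂ = 1 / (1 + [H⁺]/K2 + [H⁺]²/(K1K2)) = 1 / (1 + 10^+1.53 + 10^-0.24)
   = 1 / (1 + 33.884 + 0.57544) = 1/35.460 = 0.02820
[CO3²⁻] = α₂ × DIC = 0.02820 × 2.28 = 0.0643 mmol/kg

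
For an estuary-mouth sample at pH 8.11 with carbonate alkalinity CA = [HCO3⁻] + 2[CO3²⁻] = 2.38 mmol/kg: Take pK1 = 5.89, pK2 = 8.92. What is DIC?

CA = [HCO3⁻] + 2[CO3²⁻] = (α₁ + 2α₂)·DIC
At pH 8.11: [H⁺]/K1 = 10^-2.22 = 0.0060256, K2/[H⁺] = 10^-0.81 = 0.15488
α₁ = 1/(1 + 0.0060256 + 0.15488) = 1/1.1609 = 0.8614; α₂ = α₁·K2/[H⁺] = 0.1334
α₁ + 2α₂ = 1.1282
DIC = CA / (α₁ + 2α₂) = 2.38 / 1.1282 = 2.11 mmol/kg

DIC = 2.11 mmol/kg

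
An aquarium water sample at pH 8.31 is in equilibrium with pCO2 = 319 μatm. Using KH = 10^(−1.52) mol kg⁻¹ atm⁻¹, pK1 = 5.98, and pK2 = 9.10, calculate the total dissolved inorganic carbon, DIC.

DIC = 2.40 mmol/kg

[CO2*] = KH · pCO2 = 10^(−1.52) × 319×10^-6 = 9.634×10^-6 mol/kg
α₀ = 1/(1 + K1/[H⁺] + K1K2/[H⁺]²) = 1/(1 + 10^+2.33 + 10^+1.54) = 0.004008
DIC = [CO2*]/α₀ = 9.634×10^-6 / 0.004008 = 2.40 mmol/kg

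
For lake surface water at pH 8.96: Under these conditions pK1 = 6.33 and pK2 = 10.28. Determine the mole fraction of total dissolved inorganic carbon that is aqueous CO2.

α₀ = 0.00223

α₀ = 1 / (1 + K1/[H⁺] + K1K2/[H⁺]²) = 1 / (1 + 10^+2.63 + 10^+1.31)
   = 1 / (1 + 426.58 + 20.417) = 1/448.00 = 0.002232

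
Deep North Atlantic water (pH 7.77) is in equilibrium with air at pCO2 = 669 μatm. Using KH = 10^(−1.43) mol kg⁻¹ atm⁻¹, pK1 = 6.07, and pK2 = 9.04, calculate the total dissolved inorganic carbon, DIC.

DIC = 1.34 mmol/kg

[CO2*] = KH · pCO2 = 10^(−1.43) × 669×10^-6 = 2.486×10^-5 mol/kg
α₀ = 1/(1 + K1/[H⁺] + K1K2/[H⁺]²) = 1/(1 + 10^+1.70 + 10^+0.43) = 0.01858
DIC = [CO2*]/α₀ = 2.486×10^-5 / 0.01858 = 1.34 mmol/kg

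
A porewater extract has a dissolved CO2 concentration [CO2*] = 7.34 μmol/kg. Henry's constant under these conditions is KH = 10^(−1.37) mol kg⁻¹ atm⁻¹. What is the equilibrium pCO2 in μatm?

pCO2 = 172 μatm

KH = 10^(−1.37) = 4.266×10^-2 mol kg⁻¹ atm⁻¹
pCO2 = [CO2*]/KH = 7.34×10^-6 / 4.266×10^-2 = 1.72×10^-4 atm = 172 μatm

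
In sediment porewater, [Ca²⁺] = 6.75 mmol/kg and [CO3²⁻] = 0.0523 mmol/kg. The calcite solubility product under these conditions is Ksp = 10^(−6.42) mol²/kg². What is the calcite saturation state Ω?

Ω = 0.929

Ksp = 10^(−6.42) = 3.802×10^-7
Ω = [Ca²⁺][CO3²⁻]/Ksp = (6.75×10^-3)(0.0523×10^-3) / 3.802×10^-7 = 0.929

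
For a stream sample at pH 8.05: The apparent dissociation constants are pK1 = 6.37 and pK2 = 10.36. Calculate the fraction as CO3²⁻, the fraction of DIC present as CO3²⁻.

α₂ = 1 / (1 + [H⁺]/K2 + [H⁺]²/(K1K2)) = 1 / (1 + 10^+2.31 + 10^+0.63)
   = 1 / (1 + 204.17 + 4.2658) = 1/209.44 = 0.004775

α₂ = 0.00477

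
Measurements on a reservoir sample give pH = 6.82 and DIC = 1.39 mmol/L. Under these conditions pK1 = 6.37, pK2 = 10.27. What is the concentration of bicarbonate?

[HCO3⁻] = 1.03 mmol/L

α₁ = 1 / (1 + [H⁺]/K1 + K2/[H⁺]) = 1 / (1 + 10^-0.45 + 10^-3.45)
   = 1 / (1 + 0.35481 + 0.00035481) = 1/1.3552 = 0.7379
[HCO3⁻] = α₁ × DIC = 0.7379 × 1.39 = 1.03 mmol/L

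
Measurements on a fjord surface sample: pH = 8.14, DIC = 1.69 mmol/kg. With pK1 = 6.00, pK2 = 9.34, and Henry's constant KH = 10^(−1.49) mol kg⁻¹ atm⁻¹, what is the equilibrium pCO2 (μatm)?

pCO2 = 353 μatm

α₀ = 1 / (1 + K1/[H⁺] + K1K2/[H⁺]²) = 1 / (1 + 10^+2.14 + 10^+0.94)
   = 1 / (1 + 138.04 + 8.7096) = 1/147.75 = 0.006768
[CO2*] = α₀ × DIC = 0.006768 × 1.69 = 0.01144 mmol/kg = 11.44 μmol/kg
pCO2 = [CO2*]/KH = 1.144×10^-5 / 3.236×10^-2 = 353 μatm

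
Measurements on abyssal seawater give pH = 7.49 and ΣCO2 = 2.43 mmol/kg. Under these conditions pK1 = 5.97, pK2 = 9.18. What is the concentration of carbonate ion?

[CO3²⁻] = 0.0472 mmol/kg

α₂ = 1 / (1 + [H⁺]/K2 + [H⁺]²/(K1K2)) = 1 / (1 + 10^+1.69 + 10^+0.17)
   = 1 / (1 + 48.978 + 1.4791) = 1/51.457 = 0.01943
[CO3²⁻] = α₂ × DIC = 0.01943 × 2.43 = 0.0472 mmol/kg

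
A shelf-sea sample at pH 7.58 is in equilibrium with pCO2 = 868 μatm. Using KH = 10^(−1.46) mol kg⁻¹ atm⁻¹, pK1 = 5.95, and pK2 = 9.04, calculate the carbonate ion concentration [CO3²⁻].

[CO2*] = KH · pCO2 = 10^(−1.46) × 868×10^-6 = 3.010×10^-5 mol/kg
α₀ = 1/(1 + K1/[H⁺] + K1K2/[H⁺]²) = 1/(1 + 10^+1.63 + 10^+0.17) = 0.02215
DIC = [CO2*]/α₀ = 3.010×10^-5 / 0.02215 = 1.358 mmol/kg
[CO3²⁻] = α₂·DIC; α₂ = 0.03277, so [CO3²⁻] = 0.03277 × 1.358 = 0.0445 mmol/kg

[CO3²⁻] = 0.0445 mmol/kg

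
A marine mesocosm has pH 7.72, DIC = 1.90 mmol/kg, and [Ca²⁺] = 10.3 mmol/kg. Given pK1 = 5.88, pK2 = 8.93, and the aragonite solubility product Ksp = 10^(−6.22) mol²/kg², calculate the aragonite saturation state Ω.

α₂ = 1 / (1 + [H⁺]/K2 + [H⁺]²/(K1K2)) = 1 / (1 + 10^+1.21 + 10^-0.63)
   = 1 / (1 + 16.218 + 0.23442) = 1/17.453 = 0.05730
[CO3²⁻] = α₂ × DIC = 0.05730 × 1.90 = 0.1089 mmol/kg
Ksp = 10^(−6.22) = 6.026×10^-7
Ω = [Ca²⁺][CO3²⁻]/Ksp = (10.3×10^-3)(1.089×10^-4) / 6.026×10^-7 = 1.86

Ω = 1.86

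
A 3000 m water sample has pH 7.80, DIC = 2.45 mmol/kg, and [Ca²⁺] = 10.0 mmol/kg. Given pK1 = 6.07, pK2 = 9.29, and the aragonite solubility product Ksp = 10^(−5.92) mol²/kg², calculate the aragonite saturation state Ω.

α₂ = 1 / (1 + [H⁺]/K2 + [H⁺]²/(K1K2)) = 1 / (1 + 10^+1.49 + 10^-0.24)
   = 1 / (1 + 30.903 + 0.57544) = 1/32.478 = 0.03079
[CO3²⁻] = α₂ × DIC = 0.03079 × 2.45 = 0.07543 mmol/kg
Ksp = 10^(−5.92) = 1.202×10^-6
Ω = [Ca²⁺][CO3²⁻]/Ksp = (10.0×10^-3)(7.543×10^-5) / 1.202×10^-6 = 0.627

Ω = 0.627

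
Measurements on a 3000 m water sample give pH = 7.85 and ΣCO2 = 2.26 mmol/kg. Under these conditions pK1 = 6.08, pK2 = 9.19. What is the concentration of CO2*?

[CO2*] = 0.0361 mmol/kg

α₀ = 1 / (1 + K1/[H⁺] + K1K2/[H⁺]²) = 1 / (1 + 10^+1.77 + 10^+0.43)
   = 1 / (1 + 58.884 + 2.6915) = 1/62.576 = 0.01598
[CO2*] = α₀ × DIC = 0.01598 × 2.26 = 0.0361 mmol/kg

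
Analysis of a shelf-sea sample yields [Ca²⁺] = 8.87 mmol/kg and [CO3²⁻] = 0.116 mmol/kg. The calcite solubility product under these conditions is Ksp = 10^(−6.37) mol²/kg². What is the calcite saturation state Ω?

Ksp = 10^(−6.37) = 4.266×10^-7
Ω = [Ca²⁺][CO3²⁻]/Ksp = (8.87×10^-3)(0.116×10^-3) / 4.266×10^-7 = 2.41

Ω = 2.41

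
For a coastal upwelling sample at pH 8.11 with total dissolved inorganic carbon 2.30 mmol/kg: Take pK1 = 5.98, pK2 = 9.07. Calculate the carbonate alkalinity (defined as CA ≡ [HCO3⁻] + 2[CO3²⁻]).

CA = [HCO3⁻] + 2[CO3²⁻] = (α₁ + 2α₂)·DIC
At pH 8.11: [H⁺]/K1 = 10^-2.13 = 0.0074131, K2/[H⁺] = 10^-0.96 = 0.10965
α₁ = 1/(1 + 0.0074131 + 0.10965) = 1/1.1171 = 0.8952; α₂ = α₁·K2/[H⁺] = 0.09816
α₁ + 2α₂ = 1.0915
CA = 1.0915 × 2.30 = 2.51 mmol/kg

CA = 2.51 mmol/kg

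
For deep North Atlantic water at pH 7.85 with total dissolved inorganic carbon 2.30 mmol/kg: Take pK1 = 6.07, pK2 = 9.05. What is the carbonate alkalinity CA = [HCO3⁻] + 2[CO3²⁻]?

CA = [HCO3⁻] + 2[CO3²⁻] = (α₁ + 2α₂)·DIC
At pH 7.85: [H⁺]/K1 = 10^-1.78 = 0.016596, K2/[H⁺] = 10^-1.20 = 0.063096
α₁ = 1/(1 + 0.016596 + 0.063096) = 1/1.0797 = 0.9262; α₂ = α₁·K2/[H⁺] = 0.05844
α₁ + 2α₂ = 1.0431
CA = 1.0431 × 2.30 = 2.40 mmol/kg

CA = 2.40 mmol/kg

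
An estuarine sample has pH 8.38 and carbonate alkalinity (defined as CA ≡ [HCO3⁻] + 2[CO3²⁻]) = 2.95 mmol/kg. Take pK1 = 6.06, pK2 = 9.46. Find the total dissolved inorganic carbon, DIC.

DIC = 2.75 mmol/kg

CA = [HCO3⁻] + 2[CO3²⁻] = (α₁ + 2α₂)·DIC
At pH 8.38: [H⁺]/K1 = 10^-2.32 = 0.0047863, K2/[H⁺] = 10^-1.08 = 0.083176
α₁ = 1/(1 + 0.0047863 + 0.083176) = 1/1.0880 = 0.9191; α₂ = α₁·K2/[H⁺] = 0.07645
α₁ + 2α₂ = 1.0721
DIC = CA / (α₁ + 2α₂) = 2.95 / 1.0721 = 2.75 mmol/kg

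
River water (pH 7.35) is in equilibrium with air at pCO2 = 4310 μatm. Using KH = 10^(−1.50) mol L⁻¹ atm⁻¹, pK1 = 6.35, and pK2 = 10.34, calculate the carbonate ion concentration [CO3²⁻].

[CO2*] = KH · pCO2 = 10^(−1.50) × 4310×10^-6 = 1.363×10^-4 mol/L
α₀ = 1/(1 + K1/[H⁺] + K1K2/[H⁺]²) = 1/(1 + 10^+1.00 + 10^-1.99) = 0.09082
DIC = [CO2*]/α₀ = 1.363×10^-4 / 0.09082 = 1.501 mmol/L
[CO3²⁻] = α₂·DIC; α₂ = 0.0009294, so [CO3²⁻] = 0.0009294 × 1.501 = 0.00139 mmol/L = 1.39 μmol/L

[CO3²⁻] = 1.39 μmol/L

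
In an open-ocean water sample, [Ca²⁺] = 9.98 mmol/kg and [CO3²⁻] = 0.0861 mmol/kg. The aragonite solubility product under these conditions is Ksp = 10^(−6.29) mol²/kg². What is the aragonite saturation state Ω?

Ω = 1.68

Ksp = 10^(−6.29) = 5.129×10^-7
Ω = [Ca²⁺][CO3²⁻]/Ksp = (9.98×10^-3)(0.0861×10^-3) / 5.129×10^-7 = 1.68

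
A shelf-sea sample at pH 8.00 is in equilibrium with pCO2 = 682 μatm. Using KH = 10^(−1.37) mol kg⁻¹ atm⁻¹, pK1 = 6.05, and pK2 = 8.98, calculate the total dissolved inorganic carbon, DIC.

[CO2*] = KH · pCO2 = 10^(−1.37) × 682×10^-6 = 2.909×10^-5 mol/kg
α₀ = 1/(1 + K1/[H⁺] + K1K2/[H⁺]²) = 1/(1 + 10^+1.95 + 10^+0.97) = 0.01005
DIC = [CO2*]/α₀ = 2.909×10^-5 / 0.01005 = 2.89 mmol/kg

DIC = 2.89 mmol/kg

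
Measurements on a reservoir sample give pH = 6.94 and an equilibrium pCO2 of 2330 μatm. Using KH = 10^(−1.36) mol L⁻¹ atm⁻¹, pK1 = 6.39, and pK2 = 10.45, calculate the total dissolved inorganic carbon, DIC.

[CO2*] = KH · pCO2 = 10^(−1.36) × 2330×10^-6 = 1.017×10^-4 mol/L
α₀ = 1/(1 + K1/[H⁺] + K1K2/[H⁺]²) = 1/(1 + 10^+0.55 + 10^-2.96) = 0.2198
DIC = [CO2*]/α₀ = 1.017×10^-4 / 0.2198 = 0.463 mmol/L

DIC = 0.463 mmol/L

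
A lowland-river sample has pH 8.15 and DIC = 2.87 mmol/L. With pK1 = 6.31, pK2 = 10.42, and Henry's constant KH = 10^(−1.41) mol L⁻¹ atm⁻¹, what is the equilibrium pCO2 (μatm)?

pCO2 = 1050 μatm

α₀ = 1 / (1 + K1/[H⁺] + K1K2/[H⁺]²) = 1 / (1 + 10^+1.84 + 10^-0.43)
   = 1 / (1 + 69.183 + 0.37154) = 1/70.555 = 0.01417
[CO2*] = α₀ × DIC = 0.01417 × 2.87 = 0.04068 mmol/L
pCO2 = [CO2*]/KH = 4.068×10^-5 / 3.890×10^-2 = 1050 μatm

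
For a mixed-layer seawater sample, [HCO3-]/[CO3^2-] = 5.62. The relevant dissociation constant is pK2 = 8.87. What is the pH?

pH = 8.12

From K2 = [H⁺][CO3^2-]/[HCO3-]:  pH = pK2 − log₁₀([HCO3-]/[CO3^2-])
log₁₀(5.62) = +0.750
pH = 8.87 − (+0.750) = 8.12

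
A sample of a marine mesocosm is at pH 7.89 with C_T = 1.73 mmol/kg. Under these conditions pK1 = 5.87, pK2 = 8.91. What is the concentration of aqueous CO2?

α₀ = 1 / (1 + K1/[H⁺] + K1K2/[H⁺]²) = 1 / (1 + 10^+2.02 + 10^+1.00)
   = 1 / (1 + 104.71 + 10.000) = 1/115.71 = 0.008642
[CO2*] = α₀ × DIC = 0.008642 × 1.73 = 0.0150 mmol/kg = 15.0 μmol/kg

[CO2*] = 15.0 μmol/kg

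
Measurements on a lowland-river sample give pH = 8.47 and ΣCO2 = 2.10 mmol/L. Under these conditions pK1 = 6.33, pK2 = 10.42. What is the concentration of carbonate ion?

[CO3²⁻] = 0.0231 mmol/L

α₂ = 1 / (1 + [H⁺]/K2 + [H⁺]²/(K1K2)) = 1 / (1 + 10^+1.95 + 10^-0.19)
   = 1 / (1 + 89.125 + 0.64565) = 1/90.771 = 0.01102
[CO3²⁻] = α₂ × DIC = 0.01102 × 2.10 = 0.0231 mmol/L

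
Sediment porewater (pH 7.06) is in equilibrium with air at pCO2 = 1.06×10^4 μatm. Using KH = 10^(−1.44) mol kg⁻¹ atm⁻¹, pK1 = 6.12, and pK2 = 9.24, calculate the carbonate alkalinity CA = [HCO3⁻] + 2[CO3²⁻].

[CO2*] = KH · pCO2 = 10^(−1.44) × 1.06×10^4×10^-6 = 3.849×10^-4 mol/kg
α₀ = 1/(1 + K1/[H⁺] + K1K2/[H⁺]²) = 1/(1 + 10^+0.94 + 10^-1.24) = 0.1024
DIC = [CO2*]/α₀ = 3.849×10^-4 / 0.1024 = 3.759 mmol/kg
CA = (α₁ + 2α₂)·DIC = (0.8917 + 2×0.005892) × 3.759 = 3.40 mmol/kg

CA = 3.40 mmol/kg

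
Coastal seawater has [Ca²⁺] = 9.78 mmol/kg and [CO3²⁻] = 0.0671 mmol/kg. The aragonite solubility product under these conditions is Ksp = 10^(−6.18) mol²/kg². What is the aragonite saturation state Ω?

Ω = 0.993

Ksp = 10^(−6.18) = 6.607×10^-7
Ω = [Ca²⁺][CO3²⁻]/Ksp = (9.78×10^-3)(0.0671×10^-3) / 6.607×10^-7 = 0.993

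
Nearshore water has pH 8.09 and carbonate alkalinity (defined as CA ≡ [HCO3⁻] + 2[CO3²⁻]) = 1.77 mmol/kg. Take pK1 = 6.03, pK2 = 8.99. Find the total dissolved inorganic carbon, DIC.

CA = [HCO3⁻] + 2[CO3²⁻] = (α₁ + 2α₂)·DIC
At pH 8.09: [H⁺]/K1 = 10^-2.06 = 0.0087096, K2/[H⁺] = 10^-0.90 = 0.12589
α₁ = 1/(1 + 0.0087096 + 0.12589) = 1/1.1346 = 0.8814; α₂ = α₁·K2/[H⁺] = 0.1110
α₁ + 2α₂ = 1.1033
DIC = CA / (α₁ + 2α₂) = 1.77 / 1.1033 = 1.60 mmol/kg

DIC = 1.60 mmol/kg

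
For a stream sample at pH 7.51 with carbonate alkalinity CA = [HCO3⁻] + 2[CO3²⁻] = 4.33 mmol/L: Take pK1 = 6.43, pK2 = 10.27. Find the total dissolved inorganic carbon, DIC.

DIC = 4.68 mmol/L

CA = [HCO3⁻] + 2[CO3²⁻] = (α₁ + 2α₂)·DIC
At pH 7.51: [H⁺]/K1 = 10^-1.08 = 0.083176, K2/[H⁺] = 10^-2.76 = 0.0017378
α₁ = 1/(1 + 0.083176 + 0.0017378) = 1/1.0849 = 0.9217; α₂ = α₁·K2/[H⁺] = 0.001602
α₁ + 2α₂ = 0.9249
DIC = CA / (α₁ + 2α₂) = 4.33 / 0.9249 = 4.68 mmol/L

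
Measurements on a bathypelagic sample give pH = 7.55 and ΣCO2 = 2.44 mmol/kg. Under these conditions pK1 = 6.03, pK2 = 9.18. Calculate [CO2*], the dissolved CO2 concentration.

α₀ = 1 / (1 + K1/[H⁺] + K1K2/[H⁺]²) = 1 / (1 + 10^+1.52 + 10^-0.11)
   = 1 / (1 + 33.113 + 0.77625) = 1/34.889 = 0.02866
[CO2*] = α₀ × DIC = 0.02866 × 2.44 = 0.0699 mmol/kg

[CO2*] = 0.0699 mmol/kg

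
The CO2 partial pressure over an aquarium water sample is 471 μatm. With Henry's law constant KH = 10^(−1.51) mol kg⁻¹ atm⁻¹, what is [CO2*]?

[CO2*] = 14.6 μmol/kg

KH = 10^(−1.51) = 3.090×10^-2 mol kg⁻¹ atm⁻¹
[CO2*] = KH · pCO2 = 3.090×10^-2 × 471×10^-6 atm = 1.46×10^-5 mol/kg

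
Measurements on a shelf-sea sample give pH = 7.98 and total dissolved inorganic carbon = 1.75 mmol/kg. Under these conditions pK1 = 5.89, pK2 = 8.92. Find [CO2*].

[CO2*] = 12.7 μmol/kg

α₀ = 1 / (1 + K1/[H⁺] + K1K2/[H⁺]²) = 1 / (1 + 10^+2.09 + 10^+1.15)
   = 1 / (1 + 123.03 + 14.125) = 1/138.15 = 0.007238
[CO2*] = α₀ × DIC = 0.007238 × 1.75 = 0.0127 mmol/kg = 12.7 μmol/kg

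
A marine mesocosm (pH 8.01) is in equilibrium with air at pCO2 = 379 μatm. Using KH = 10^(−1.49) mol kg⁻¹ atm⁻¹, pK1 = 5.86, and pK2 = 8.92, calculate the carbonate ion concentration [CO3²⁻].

[CO2*] = KH · pCO2 = 10^(−1.49) × 379×10^-6 = 1.226×10^-5 mol/kg
α₀ = 1/(1 + K1/[H⁺] + K1K2/[H⁺]²) = 1/(1 + 10^+2.15 + 10^+1.24) = 0.006264
DIC = [CO2*]/α₀ = 1.226×10^-5 / 0.006264 = 1.958 mmol/kg
[CO3²⁻] = α₂·DIC; α₂ = 0.1089, so [CO3²⁻] = 0.1089 × 1.958 = 0.213 mmol/kg

[CO3²⁻] = 0.213 mmol/kg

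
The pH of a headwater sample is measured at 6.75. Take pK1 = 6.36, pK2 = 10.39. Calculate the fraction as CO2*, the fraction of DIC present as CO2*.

α₀ = 1 / (1 + K1/[H⁺] + K1K2/[H⁺]²) = 1 / (1 + 10^+0.39 + 10^-3.25)
   = 1 / (1 + 2.4547 + 0.00056234) = 1/3.4553 = 0.2894

α₀ = 0.289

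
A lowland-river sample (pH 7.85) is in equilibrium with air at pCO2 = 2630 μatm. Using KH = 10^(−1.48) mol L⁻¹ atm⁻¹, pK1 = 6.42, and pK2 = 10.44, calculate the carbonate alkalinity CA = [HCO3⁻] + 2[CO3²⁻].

[CO2*] = KH · pCO2 = 10^(−1.48) × 2630×10^-6 = 8.709×10^-5 mol/L
α₀ = 1/(1 + K1/[H⁺] + K1K2/[H⁺]²) = 1/(1 + 10^+1.43 + 10^-1.16) = 0.03573
DIC = [CO2*]/α₀ = 8.709×10^-5 / 0.03573 = 2.437 mmol/L
CA = (α₁ + 2α₂)·DIC = (0.9618 + 2×0.002472) × 2.437 = 2.36 mmol/L

CA = 2.36 mmol/L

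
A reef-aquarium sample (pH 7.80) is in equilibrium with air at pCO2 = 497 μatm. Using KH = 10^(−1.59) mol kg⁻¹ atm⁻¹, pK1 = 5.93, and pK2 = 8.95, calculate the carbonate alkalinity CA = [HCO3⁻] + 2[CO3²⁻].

CA = 1.08 mmol/kg

[CO2*] = KH · pCO2 = 10^(−1.59) × 497×10^-6 = 1.277×10^-5 mol/kg
α₀ = 1/(1 + K1/[H⁺] + K1K2/[H⁺]²) = 1/(1 + 10^+1.87 + 10^+0.72) = 0.01244
DIC = [CO2*]/α₀ = 1.277×10^-5 / 0.01244 = 1.027 mmol/kg
CA = (α₁ + 2α₂)·DIC = (0.9223 + 2×0.06529) × 1.027 = 1.08 mmol/kg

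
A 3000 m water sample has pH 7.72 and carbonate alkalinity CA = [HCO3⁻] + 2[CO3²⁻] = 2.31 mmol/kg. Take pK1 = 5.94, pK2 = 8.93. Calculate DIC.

DIC = 2.22 mmol/kg

CA = [HCO3⁻] + 2[CO3²⁻] = (α₁ + 2α₂)·DIC
At pH 7.72: [H⁺]/K1 = 10^-1.78 = 0.016596, K2/[H⁺] = 10^-1.21 = 0.061660
α₁ = 1/(1 + 0.016596 + 0.061660) = 1/1.0783 = 0.9274; α₂ = α₁·K2/[H⁺] = 0.05718
α₁ + 2α₂ = 1.0418
DIC = CA / (α₁ + 2α₂) = 2.31 / 1.0418 = 2.22 mmol/kg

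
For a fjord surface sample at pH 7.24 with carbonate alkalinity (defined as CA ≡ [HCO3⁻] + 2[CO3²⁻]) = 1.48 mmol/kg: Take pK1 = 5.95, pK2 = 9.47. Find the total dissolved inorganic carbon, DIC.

DIC = 1.55 mmol/kg

CA = [HCO3⁻] + 2[CO3²⁻] = (α₁ + 2α₂)·DIC
At pH 7.24: [H⁺]/K1 = 10^-1.29 = 0.051286, K2/[H⁺] = 10^-2.23 = 0.0058884
α₁ = 1/(1 + 0.051286 + 0.0058884) = 1/1.0572 = 0.9459; α₂ = α₁·K2/[H⁺] = 0.005570
α₁ + 2α₂ = 0.9571
DIC = CA / (α₁ + 2α₂) = 1.48 / 0.9571 = 1.55 mmol/kg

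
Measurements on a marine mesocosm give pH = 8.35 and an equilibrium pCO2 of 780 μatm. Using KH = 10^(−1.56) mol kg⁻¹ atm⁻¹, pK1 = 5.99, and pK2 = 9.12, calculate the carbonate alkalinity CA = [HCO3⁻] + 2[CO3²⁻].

CA = 6.59 mmol/kg

[CO2*] = KH · pCO2 = 10^(−1.56) × 780×10^-6 = 2.148×10^-5 mol/kg
α₀ = 1/(1 + K1/[H⁺] + K1K2/[H⁺]²) = 1/(1 + 10^+2.36 + 10^+1.59) = 0.003718
DIC = [CO2*]/α₀ = 2.148×10^-5 / 0.003718 = 5.779 mmol/kg
CA = (α₁ + 2α₂)·DIC = (0.8517 + 2×0.1446) × 5.779 = 6.59 mmol/kg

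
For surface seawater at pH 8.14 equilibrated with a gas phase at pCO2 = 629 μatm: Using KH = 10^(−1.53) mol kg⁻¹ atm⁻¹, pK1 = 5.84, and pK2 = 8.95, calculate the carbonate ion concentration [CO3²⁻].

[CO2*] = KH · pCO2 = 10^(−1.53) × 629×10^-6 = 1.856×10^-5 mol/kg
α₀ = 1/(1 + K1/[H⁺] + K1K2/[H⁺]²) = 1/(1 + 10^+2.30 + 10^+1.49) = 0.004321
DIC = [CO2*]/α₀ = 1.856×10^-5 / 0.004321 = 4.296 mmol/kg
[CO3²⁻] = α₂·DIC; α₂ = 0.1335, so [CO3²⁻] = 0.1335 × 4.296 = 0.574 mmol/kg

[CO3²⁻] = 0.574 mmol/kg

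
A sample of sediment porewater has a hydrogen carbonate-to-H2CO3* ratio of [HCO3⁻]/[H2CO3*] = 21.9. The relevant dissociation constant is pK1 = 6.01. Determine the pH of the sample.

pH = 7.35

From K1 = [H⁺][HCO3⁻]/[H2CO3*]:  pH = pK1 + log₁₀([HCO3⁻]/[H2CO3*])
log₁₀(21.9) = +1.340
pH = 6.01 + (+1.340) = 7.35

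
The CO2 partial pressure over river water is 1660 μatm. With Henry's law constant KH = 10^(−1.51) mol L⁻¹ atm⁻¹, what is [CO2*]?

KH = 10^(−1.51) = 3.090×10^-2 mol L⁻¹ atm⁻¹
[CO2*] = KH · pCO2 = 3.090×10^-2 × 1660×10^-6 atm = 5.13×10^-5 mol/L

[CO2*] = 51.3 μmol/L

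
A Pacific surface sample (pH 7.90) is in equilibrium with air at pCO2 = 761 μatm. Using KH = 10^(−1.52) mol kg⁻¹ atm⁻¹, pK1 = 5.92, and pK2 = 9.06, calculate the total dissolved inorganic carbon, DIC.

[CO2*] = KH · pCO2 = 10^(−1.52) × 761×10^-6 = 2.298×10^-5 mol/kg
α₀ = 1/(1 + K1/[H⁺] + K1K2/[H⁺]²) = 1/(1 + 10^+1.98 + 10^+0.82) = 0.009699
DIC = [CO2*]/α₀ = 2.298×10^-5 / 0.009699 = 2.37 mmol/kg

DIC = 2.37 mmol/kg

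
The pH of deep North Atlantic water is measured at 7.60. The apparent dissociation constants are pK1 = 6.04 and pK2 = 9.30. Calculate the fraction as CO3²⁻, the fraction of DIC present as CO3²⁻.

α₂ = 1 / (1 + [H⁺]/K2 + [H⁺]²/(K1K2)) = 1 / (1 + 10^+1.70 + 10^+0.14)
   = 1 / (1 + 50.119 + 1.3804) = 1/52.499 = 0.01905

α₂ = 0.0190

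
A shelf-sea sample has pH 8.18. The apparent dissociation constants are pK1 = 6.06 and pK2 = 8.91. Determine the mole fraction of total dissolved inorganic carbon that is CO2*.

α₀ = 0.00635

α₀ = 1 / (1 + K1/[H⁺] + K1K2/[H⁺]²) = 1 / (1 + 10^+2.12 + 10^+1.39)
   = 1 / (1 + 131.83 + 24.547) = 1/157.37 = 0.006354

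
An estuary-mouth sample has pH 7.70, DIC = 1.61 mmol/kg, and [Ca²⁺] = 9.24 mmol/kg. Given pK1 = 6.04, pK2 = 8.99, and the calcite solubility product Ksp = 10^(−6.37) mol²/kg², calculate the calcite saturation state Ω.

α₂ = 1 / (1 + [H⁺]/K2 + [H⁺]²/(K1K2)) = 1 / (1 + 10^+1.29 + 10^-0.37)
   = 1 / (1 + 19.498 + 0.42658) = 1/20.925 = 0.04779
[CO3²⁻] = α₂ × DIC = 0.04779 × 1.61 = 0.07694 mmol/kg
Ksp = 10^(−6.37) = 4.266×10^-7
Ω = [Ca²⁺][CO3²⁻]/Ksp = (9.24×10^-3)(7.694×10^-5) / 4.266×10^-7 = 1.67

Ω = 1.67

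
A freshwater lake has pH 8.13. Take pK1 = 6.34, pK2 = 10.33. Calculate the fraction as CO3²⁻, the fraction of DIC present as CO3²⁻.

α₂ = 1 / (1 + [H⁺]/K2 + [H⁺]²/(K1K2)) = 1 / (1 + 10^+2.20 + 10^+0.41)
   = 1 / (1 + 158.49 + 2.5704) = 1/162.06 = 0.006171

α₂ = 0.00617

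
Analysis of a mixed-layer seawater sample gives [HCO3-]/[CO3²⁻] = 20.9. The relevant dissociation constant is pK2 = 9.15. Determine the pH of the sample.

From K2 = [H⁺][CO3²⁻]/[HCO3-]:  pH = pK2 − log₁₀([HCO3-]/[CO3²⁻])
log₁₀(20.9) = +1.320
pH = 9.15 − (+1.320) = 7.83

pH = 7.83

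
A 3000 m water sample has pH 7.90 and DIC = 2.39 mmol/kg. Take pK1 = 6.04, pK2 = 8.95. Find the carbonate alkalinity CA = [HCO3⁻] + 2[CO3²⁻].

CA = 2.55 mmol/kg

CA = [HCO3⁻] + 2[CO3²⁻] = (α₁ + 2α₂)·DIC
At pH 7.90: [H⁺]/K1 = 10^-1.86 = 0.013804, K2/[H⁺] = 10^-1.05 = 0.089125
α₁ = 1/(1 + 0.013804 + 0.089125) = 1/1.1029 = 0.9067; α₂ = α₁·K2/[H⁺] = 0.08081
α₁ + 2α₂ = 1.0683
CA = 1.0683 × 2.39 = 2.55 mmol/kg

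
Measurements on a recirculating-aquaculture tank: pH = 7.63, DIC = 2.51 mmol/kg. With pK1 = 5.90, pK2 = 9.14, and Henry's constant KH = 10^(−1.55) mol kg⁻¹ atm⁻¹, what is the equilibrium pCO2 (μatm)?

α₀ = 1 / (1 + K1/[H⁺] + K1K2/[H⁺]²) = 1 / (1 + 10^+1.73 + 10^+0.22)
   = 1 / (1 + 53.703 + 1.6596) = 1/56.363 = 0.01774
[CO2*] = α₀ × DIC = 0.01774 × 2.51 = 0.04453 mmol/kg
pCO2 = [CO2*]/KH = 4.453×10^-5 / 2.818×10^-2 = 1580 μatm

pCO2 = 1580 μatm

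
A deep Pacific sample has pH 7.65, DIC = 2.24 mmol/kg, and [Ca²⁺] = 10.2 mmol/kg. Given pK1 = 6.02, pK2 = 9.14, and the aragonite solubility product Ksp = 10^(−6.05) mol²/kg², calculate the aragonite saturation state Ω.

α₂ = 1 / (1 + [H⁺]/K2 + [H⁺]²/(K1K2)) = 1 / (1 + 10^+1.49 + 10^-0.14)
   = 1 / (1 + 30.903 + 0.72444) = 1/32.627 = 0.03065
[CO3²⁻] = α₂ × DIC = 0.03065 × 2.24 = 0.06865 mmol/kg
Ksp = 10^(−6.05) = 8.913×10^-7
Ω = [Ca²⁺][CO3²⁻]/Ksp = (10.2×10^-3)(6.865×10^-5) / 8.913×10^-7 = 0.786

Ω = 0.786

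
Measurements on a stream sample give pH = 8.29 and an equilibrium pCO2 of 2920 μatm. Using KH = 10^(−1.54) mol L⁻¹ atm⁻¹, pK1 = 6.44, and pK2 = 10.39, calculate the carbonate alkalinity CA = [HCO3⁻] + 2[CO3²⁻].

CA = 6.06 mmol/L

[CO2*] = KH · pCO2 = 10^(−1.54) × 2920×10^-6 = 8.421×10^-5 mol/L
α₀ = 1/(1 + K1/[H⁺] + K1K2/[H⁺]²) = 1/(1 + 10^+1.85 + 10^-0.25) = 0.01382
DIC = [CO2*]/α₀ = 8.421×10^-5 / 0.01382 = 6.093 mmol/L
CA = (α₁ + 2α₂)·DIC = (0.9784 + 2×0.007772) × 6.093 = 6.06 mmol/L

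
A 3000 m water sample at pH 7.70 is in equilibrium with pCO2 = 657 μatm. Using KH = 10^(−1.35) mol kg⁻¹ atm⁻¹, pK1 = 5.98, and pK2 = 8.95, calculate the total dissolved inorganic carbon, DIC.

[CO2*] = KH · pCO2 = 10^(−1.35) × 657×10^-6 = 2.935×10^-5 mol/kg
α₀ = 1/(1 + K1/[H⁺] + K1K2/[H⁺]²) = 1/(1 + 10^+1.72 + 10^+0.47) = 0.01772
DIC = [CO2*]/α₀ = 2.935×10^-5 / 0.01772 = 1.66 mmol/kg

DIC = 1.66 mmol/kg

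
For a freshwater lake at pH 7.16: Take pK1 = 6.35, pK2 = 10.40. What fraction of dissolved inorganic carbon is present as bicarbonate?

α₁ = 0.865

α₁ = 1 / (1 + [H⁺]/K1 + K2/[H⁺]) = 1 / (1 + 10^-0.81 + 10^-3.24)
   = 1 / (1 + 0.15488 + 0.00057544) = 1/1.1555 = 0.8655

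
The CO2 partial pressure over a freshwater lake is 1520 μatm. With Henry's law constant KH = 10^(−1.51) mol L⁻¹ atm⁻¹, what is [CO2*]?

[CO2*] = 47.0 μmol/L

KH = 10^(−1.51) = 3.090×10^-2 mol L⁻¹ atm⁻¹
[CO2*] = KH · pCO2 = 3.090×10^-2 × 1520×10^-6 atm = 4.70×10^-5 mol/L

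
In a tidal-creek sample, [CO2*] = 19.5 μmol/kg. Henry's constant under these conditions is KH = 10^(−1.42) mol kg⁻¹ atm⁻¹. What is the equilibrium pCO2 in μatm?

pCO2 = 513 μatm

KH = 10^(−1.42) = 3.802×10^-2 mol kg⁻¹ atm⁻¹
pCO2 = [CO2*]/KH = 19.5×10^-6 / 3.802×10^-2 = 5.13×10^-4 atm = 513 μatm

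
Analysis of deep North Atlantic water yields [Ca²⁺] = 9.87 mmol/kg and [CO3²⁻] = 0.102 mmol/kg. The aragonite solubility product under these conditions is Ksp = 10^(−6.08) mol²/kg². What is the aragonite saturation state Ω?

Ω = 1.21

Ksp = 10^(−6.08) = 8.318×10^-7
Ω = [Ca²⁺][CO3²⁻]/Ksp = (9.87×10^-3)(0.102×10^-3) / 8.318×10^-7 = 1.21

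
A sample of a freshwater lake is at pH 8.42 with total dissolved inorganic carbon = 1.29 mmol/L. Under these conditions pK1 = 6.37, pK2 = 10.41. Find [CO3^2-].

[CO3²⁻] = 13.0 μmol/L

α₂ = 1 / (1 + [H⁺]/K2 + [H⁺]²/(K1K2)) = 1 / (1 + 10^+1.99 + 10^-0.06)
   = 1 / (1 + 97.724 + 0.87096) = 1/99.595 = 0.01004
[CO3²⁻] = α₂ × DIC = 0.01004 × 1.29 = 0.0130 mmol/L = 13.0 μmol/L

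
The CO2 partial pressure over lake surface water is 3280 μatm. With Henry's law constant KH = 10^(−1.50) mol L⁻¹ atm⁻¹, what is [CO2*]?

KH = 10^(−1.50) = 3.162×10^-2 mol L⁻¹ atm⁻¹
[CO2*] = KH · pCO2 = 3.162×10^-2 × 3280×10^-6 atm = 1.04×10^-4 mol/L

[CO2*] = 104 μmol/L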